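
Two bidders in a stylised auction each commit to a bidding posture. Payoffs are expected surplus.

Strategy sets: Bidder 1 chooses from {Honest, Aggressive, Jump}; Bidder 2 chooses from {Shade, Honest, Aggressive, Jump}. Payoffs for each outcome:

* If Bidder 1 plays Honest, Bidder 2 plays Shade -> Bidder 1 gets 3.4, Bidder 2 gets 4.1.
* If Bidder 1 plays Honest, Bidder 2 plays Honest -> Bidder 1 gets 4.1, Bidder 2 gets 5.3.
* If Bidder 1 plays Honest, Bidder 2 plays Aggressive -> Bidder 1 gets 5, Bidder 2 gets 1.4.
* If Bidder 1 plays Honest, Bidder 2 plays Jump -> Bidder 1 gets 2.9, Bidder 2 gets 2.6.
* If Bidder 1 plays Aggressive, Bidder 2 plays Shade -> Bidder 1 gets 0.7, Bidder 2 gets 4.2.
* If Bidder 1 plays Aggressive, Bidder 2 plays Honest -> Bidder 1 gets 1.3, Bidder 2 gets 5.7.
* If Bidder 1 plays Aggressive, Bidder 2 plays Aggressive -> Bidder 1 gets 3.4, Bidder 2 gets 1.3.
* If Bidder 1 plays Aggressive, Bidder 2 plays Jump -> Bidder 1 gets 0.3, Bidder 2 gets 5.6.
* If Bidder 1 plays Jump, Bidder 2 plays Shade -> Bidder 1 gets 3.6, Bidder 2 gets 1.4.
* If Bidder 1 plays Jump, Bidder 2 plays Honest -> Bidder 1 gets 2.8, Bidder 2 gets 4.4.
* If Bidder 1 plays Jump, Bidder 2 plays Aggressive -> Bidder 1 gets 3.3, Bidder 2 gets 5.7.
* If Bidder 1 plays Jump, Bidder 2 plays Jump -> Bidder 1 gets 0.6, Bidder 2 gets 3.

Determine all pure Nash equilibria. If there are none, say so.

For each strategy profile, look for a profitable unilateral deviation.
(Honest, Shade): Bidder 1 can switch to Jump (3.4 → 3.6). Not NE.
(Honest, Honest): Bidder 1 gets 4.1, best alternative 2.8; Bidder 2 gets 5.3, best alternative 4.1. No profitable deviation — NE.
(Honest, Aggressive): Bidder 2 can switch to Shade (1.4 → 4.1). Not NE.
(Honest, Jump): Bidder 2 can switch to Shade (2.6 → 4.1). Not NE.
(Aggressive, Shade): Bidder 1 can switch to Honest (0.7 → 3.4). Not NE.
(Aggressive, Honest): Bidder 1 can switch to Honest (1.3 → 4.1). Not NE.
(Aggressive, Aggressive): Bidder 1 can switch to Honest (3.4 → 5). Not NE.
(Aggressive, Jump): Bidder 1 can switch to Honest (0.3 → 2.9). Not NE.
(Jump, Shade): Bidder 2 can switch to Honest (1.4 → 4.4). Not NE.
(The remaining 3 profiles each have a profitable deviation by the same check.)

The unique pure-strategy Nash equilibrium is (Honest, Honest).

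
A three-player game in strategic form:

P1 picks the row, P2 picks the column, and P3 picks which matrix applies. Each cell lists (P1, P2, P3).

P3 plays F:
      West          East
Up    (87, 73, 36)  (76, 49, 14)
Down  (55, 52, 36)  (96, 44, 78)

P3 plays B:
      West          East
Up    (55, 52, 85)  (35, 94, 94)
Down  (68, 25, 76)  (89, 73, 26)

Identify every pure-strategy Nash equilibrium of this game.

There is no pure-strategy Nash equilibrium.

P1 against (West, F): payoffs 87, 55 → best response Up.
P1 against (West, B): payoffs 55, 68 → best response Down.
P1 against (East, F): payoffs 76, 96 → best response Down.
P1 against (East, B): payoffs 35, 89 → best response Down.
P2 against (Up, F): payoffs 73, 49 → best response West.
P2 against (Up, B): payoffs 52, 94 → best response East.
P2 against (Down, F): payoffs 52, 44 → best response West.
P2 against (Down, B): payoffs 25, 73 → best response East.
P3 against (Up, West): payoffs 36, 85 → best response B.
P3 against (Up, East): payoffs 14, 94 → best response B.
P3 against (Down, West): payoffs 36, 76 → best response B.
P3 against (Down, East): payoffs 78, 26 → best response F.
No profile is a mutual best response for all players.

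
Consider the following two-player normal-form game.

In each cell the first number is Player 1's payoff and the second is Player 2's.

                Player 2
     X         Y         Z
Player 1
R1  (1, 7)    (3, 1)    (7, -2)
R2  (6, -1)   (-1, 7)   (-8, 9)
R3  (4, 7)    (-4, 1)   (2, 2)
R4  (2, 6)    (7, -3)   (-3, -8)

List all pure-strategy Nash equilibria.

This game has no pure Nash equilibrium.

For each strategy profile, look for a profitable unilateral deviation.
(R1, X): Player 1 can switch to R2 (1 → 6). Not NE.
(R1, Y): Player 1 can switch to R4 (3 → 7). Not NE.
(R1, Z): Player 2 can switch to X (-2 → 7). Not NE.
(R2, X): Player 2 can switch to Y (-1 → 7). Not NE.
(R2, Y): Player 1 can switch to R1 (-1 → 3). Not NE.
(R2, Z): Player 1 can switch to R1 (-8 → 7). Not NE.
(R3, X): Player 1 can switch to R2 (4 → 6). Not NE.
(R3, Y): Player 1 can switch to R1 (-4 → 3). Not NE.
(The remaining 4 profiles each have a profitable deviation by the same check.)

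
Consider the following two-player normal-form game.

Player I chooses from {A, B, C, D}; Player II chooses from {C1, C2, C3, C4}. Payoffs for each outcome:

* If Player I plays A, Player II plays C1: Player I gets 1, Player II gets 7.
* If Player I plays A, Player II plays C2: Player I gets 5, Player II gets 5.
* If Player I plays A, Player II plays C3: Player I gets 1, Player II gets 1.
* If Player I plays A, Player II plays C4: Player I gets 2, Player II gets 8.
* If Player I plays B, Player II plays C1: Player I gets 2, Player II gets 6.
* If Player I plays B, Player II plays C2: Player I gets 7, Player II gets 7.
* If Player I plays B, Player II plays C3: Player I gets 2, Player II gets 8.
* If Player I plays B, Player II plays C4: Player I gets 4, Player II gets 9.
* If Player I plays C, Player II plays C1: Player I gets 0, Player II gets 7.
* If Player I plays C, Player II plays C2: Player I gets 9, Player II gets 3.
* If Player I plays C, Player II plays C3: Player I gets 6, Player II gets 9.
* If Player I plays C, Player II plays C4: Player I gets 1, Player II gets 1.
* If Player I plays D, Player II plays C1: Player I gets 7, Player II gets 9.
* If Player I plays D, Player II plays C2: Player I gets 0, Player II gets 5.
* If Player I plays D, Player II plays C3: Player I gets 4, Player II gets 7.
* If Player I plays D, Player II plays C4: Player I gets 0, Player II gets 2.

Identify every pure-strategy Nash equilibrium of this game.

Player I against C1: payoffs 1, 2, 0, 7 → best response D.
Player I against C2: payoffs 5, 7, 9, 0 → best response C.
Player I against C3: payoffs 1, 2, 6, 4 → best response C.
Player I against C4: payoffs 2, 4, 1, 0 → best response B.
Player II against A: payoffs 7, 5, 1, 8 → best response C4.
Player II against B: payoffs 6, 7, 8, 9 → best response C4.
Player II against C: payoffs 7, 3, 9, 1 → best response C3.
Player II against D: payoffs 9, 5, 7, 2 → best response C1.
Mutual best responses: (B, C4); (C, C3); (D, C1).

The pure Nash equilibria are (B, C4); (C, C3); (D, C1).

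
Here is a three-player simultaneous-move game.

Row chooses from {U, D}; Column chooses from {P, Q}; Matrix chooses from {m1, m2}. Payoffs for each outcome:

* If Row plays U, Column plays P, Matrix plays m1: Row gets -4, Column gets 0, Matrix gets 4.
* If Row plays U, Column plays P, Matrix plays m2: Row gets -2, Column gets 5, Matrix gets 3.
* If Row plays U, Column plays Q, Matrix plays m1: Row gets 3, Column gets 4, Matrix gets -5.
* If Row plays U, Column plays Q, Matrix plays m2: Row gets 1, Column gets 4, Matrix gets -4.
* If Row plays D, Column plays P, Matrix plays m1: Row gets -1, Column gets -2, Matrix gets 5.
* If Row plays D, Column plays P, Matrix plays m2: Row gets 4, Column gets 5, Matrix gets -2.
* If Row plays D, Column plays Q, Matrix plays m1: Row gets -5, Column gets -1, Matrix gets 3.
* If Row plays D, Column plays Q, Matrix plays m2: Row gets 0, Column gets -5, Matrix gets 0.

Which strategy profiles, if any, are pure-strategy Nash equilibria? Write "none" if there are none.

(U, P, m1): Row can switch to D (-4 → -1). Not NE.
(U, P, m2): Row can switch to D (-2 → 4). Not NE.
(U, Q, m1): Matrix can switch to m2 (-5 → -4). Not NE.
(U, Q, m2): Column can switch to P (4 → 5). Not NE.
(D, P, m1): Column can switch to Q (-2 → -1). Not NE.
(D, P, m2): Matrix can switch to m1 (-2 → 5). Not NE.
(D, Q, m1): Row can switch to U (-5 → 3). Not NE.
(D, Q, m2): Row can switch to U (0 → 1). Not NE.

This game has no pure Nash equilibrium.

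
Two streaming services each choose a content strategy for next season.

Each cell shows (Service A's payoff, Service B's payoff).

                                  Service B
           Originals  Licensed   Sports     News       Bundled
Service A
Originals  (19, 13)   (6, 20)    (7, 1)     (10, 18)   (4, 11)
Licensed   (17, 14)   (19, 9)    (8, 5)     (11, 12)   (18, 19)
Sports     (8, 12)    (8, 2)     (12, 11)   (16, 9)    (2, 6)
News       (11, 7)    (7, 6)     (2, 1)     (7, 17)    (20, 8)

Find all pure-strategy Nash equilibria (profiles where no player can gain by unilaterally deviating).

No pure-strategy Nash equilibrium.

Service A against Originals: payoffs 19, 17, 8, 11 → best response Originals.
Service A against Licensed: payoffs 6, 19, 8, 7 → best response Licensed.
Service A against Sports: payoffs 7, 8, 12, 2 → best response Sports.
Service A against News: payoffs 10, 11, 16, 7 → best response Sports.
Service A against Bundled: payoffs 4, 18, 2, 20 → best response News.
Service B against Originals: payoffs 13, 20, 1, 18, 11 → best response Licensed.
Service B against Licensed: payoffs 14, 9, 5, 12, 19 → best response Bundled.
Service B against Sports: payoffs 12, 2, 11, 9, 6 → best response Originals.
Service B against News: payoffs 7, 6, 1, 17, 8 → best response News.
No profile is a mutual best response for all players.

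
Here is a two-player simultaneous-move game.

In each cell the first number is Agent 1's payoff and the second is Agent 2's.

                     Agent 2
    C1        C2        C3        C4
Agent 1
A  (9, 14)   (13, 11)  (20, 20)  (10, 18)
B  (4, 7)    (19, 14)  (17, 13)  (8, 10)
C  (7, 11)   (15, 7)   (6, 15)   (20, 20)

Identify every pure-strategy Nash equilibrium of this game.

(A, C1): Agent 2 can switch to C3 (14 → 20). Not NE.
(A, C2): Agent 1 can switch to B (13 → 19). Not NE.
(A, C3): Agent 1 gets 20, best alternative 17; Agent 2 gets 20, best alternative 18. No profitable deviation — NE.
(A, C4): Agent 1 can switch to C (10 → 20). Not NE.
(B, C1): Agent 1 can switch to A (4 → 9). Not NE.
(B, C2): Agent 1 gets 19, best alternative 15; Agent 2 gets 14, best alternative 13. No profitable deviation — NE.
(B, C3): Agent 1 can switch to A (17 → 20). Not NE.
(B, C4): Agent 1 can switch to A (8 → 10). Not NE.
(C, C1): Agent 1 can switch to A (7 → 9). Not NE.
(C, C2): Agent 1 can switch to B (15 → 19). Not NE.
(C, C4): Agent 1 gets 20, best alternative 10; Agent 2 gets 20, best alternative 15. No profitable deviation — NE.
(The remaining 1 profile has a profitable deviation by the same check.)

(A, C3), (B, C2), (C, C4)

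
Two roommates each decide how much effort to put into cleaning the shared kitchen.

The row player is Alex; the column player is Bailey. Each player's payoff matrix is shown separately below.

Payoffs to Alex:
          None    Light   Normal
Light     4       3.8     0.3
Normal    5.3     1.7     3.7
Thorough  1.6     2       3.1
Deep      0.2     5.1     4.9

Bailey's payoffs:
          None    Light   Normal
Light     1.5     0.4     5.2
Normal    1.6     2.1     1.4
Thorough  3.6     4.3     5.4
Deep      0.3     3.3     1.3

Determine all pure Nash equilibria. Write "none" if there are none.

Alex against None: payoffs 4, 5.3, 1.6, 0.2 → best response Normal.
Alex against Light: payoffs 3.8, 1.7, 2, 5.1 → best response Deep.
Alex against Normal: payoffs 0.3, 3.7, 3.1, 4.9 → best response Deep.
Bailey against Light: payoffs 1.5, 0.4, 5.2 → best response Normal.
Bailey against Normal: payoffs 1.6, 2.1, 1.4 → best response Light.
Bailey against Thorough: payoffs 3.6, 4.3, 5.4 → best response Normal.
Bailey against Deep: payoffs 0.3, 3.3, 1.3 → best response Light.
Mutual best responses: (Deep, Light).

The unique pure-strategy Nash equilibrium is (Deep, Light).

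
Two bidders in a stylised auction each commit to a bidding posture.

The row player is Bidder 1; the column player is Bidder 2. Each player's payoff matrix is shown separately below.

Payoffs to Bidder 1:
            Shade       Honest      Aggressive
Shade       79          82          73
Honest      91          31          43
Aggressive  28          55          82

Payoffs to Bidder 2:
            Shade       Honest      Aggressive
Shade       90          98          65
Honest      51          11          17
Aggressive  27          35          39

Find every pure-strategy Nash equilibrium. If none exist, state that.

(Shade, Shade): Bidder 1 can switch to Honest (79 → 91). Not NE.
(Shade, Honest): Bidder 1 gets 82, best alternative 55; Bidder 2 gets 98, best alternative 90. No profitable deviation — NE.
(Shade, Aggressive): Bidder 1 can switch to Aggressive (73 → 82). Not NE.
(Honest, Shade): Bidder 1 gets 91, best alternative 79; Bidder 2 gets 51, best alternative 17. No profitable deviation — NE.
(Honest, Honest): Bidder 1 can switch to Shade (31 → 82). Not NE.
(Honest, Aggressive): Bidder 1 can switch to Shade (43 → 73). Not NE.
(Aggressive, Shade): Bidder 1 can switch to Shade (28 → 79). Not NE.
(Aggressive, Honest): Bidder 1 can switch to Shade (55 → 82). Not NE.
(Aggressive, Aggressive): Bidder 1 gets 82, best alternative 73; Bidder 2 gets 39, best alternative 35. No profitable deviation — NE.

(Shade, Honest), (Honest, Shade), (Aggressive, Aggressive)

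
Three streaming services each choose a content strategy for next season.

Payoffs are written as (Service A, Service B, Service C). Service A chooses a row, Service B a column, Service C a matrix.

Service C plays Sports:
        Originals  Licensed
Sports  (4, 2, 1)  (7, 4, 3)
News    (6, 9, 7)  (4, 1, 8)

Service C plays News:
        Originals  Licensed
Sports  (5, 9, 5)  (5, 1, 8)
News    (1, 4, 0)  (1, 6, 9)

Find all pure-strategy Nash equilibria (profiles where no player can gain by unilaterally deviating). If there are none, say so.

For each strategy profile, look for a profitable unilateral deviation.
(Sports, Originals, Sports): Service A can switch to News (4 → 6). Not NE.
(Sports, Originals, News): Service A gets 5, best alternative 1; Service B gets 9, best alternative 1; Service C gets 5, best alternative 1. No profitable deviation — NE.
(Sports, Licensed, Sports): Service C can switch to News (3 → 8). Not NE.
(Sports, Licensed, News): Service B can switch to Originals (1 → 9). Not NE.
(News, Originals, Sports): Service A gets 6, best alternative 4; Service B gets 9, best alternative 1; Service C gets 7, best alternative 0. No profitable deviation — NE.
(News, Originals, News): Service A can switch to Sports (1 → 5). Not NE.
(News, Licensed, Sports): Service A can switch to Sports (4 → 7). Not NE.
(News, Licensed, News): Service A can switch to Sports (1 → 5). Not NE.

Pure-strategy Nash equilibria: (Sports, Originals, News) and (News, Originals, Sports)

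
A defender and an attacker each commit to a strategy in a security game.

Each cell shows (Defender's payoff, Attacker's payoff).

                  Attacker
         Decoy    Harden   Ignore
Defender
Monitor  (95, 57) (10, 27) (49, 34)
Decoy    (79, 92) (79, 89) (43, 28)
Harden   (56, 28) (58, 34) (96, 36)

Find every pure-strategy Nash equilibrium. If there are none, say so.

Check each profile: it is a Nash equilibrium iff no player can strictly gain by switching unilaterally.
(Monitor, Decoy): Defender gets 95, best alternative 79; Attacker gets 57, best alternative 34. No profitable deviation — NE.
(Monitor, Harden): Defender can switch to Decoy (10 → 79). Not NE.
(Monitor, Ignore): Defender can switch to Harden (49 → 96). Not NE.
(Decoy, Decoy): Defender can switch to Monitor (79 → 95). Not NE.
(Decoy, Harden): Attacker can switch to Decoy (89 → 92). Not NE.
(Decoy, Ignore): Defender can switch to Monitor (43 → 49). Not NE.
(Harden, Decoy): Defender can switch to Monitor (56 → 95). Not NE.
(Harden, Ignore): Defender gets 96, best alternative 49; Attacker gets 36, best alternative 34. No profitable deviation — NE.
(The remaining 1 profile has a profitable deviation by the same check.)

(Monitor, Decoy); (Harden, Ignore)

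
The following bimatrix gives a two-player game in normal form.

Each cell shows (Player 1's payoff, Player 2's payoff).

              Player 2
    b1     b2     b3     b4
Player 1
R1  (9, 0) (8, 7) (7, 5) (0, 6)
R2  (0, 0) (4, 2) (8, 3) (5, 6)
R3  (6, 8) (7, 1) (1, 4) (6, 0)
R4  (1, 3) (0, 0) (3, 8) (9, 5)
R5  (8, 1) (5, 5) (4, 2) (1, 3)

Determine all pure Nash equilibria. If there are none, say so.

(R1, b2)

Mark each player's best response to every combination of opponents' strategies; a profile where every player is best-responding is a pure Nash equilibrium.
Player 1 against b1: payoffs 9, 0, 6, 1, 8 → best response R1.
Player 1 against b2: payoffs 8, 4, 7, 0, 5 → best response R1.
Player 1 against b3: payoffs 7, 8, 1, 3, 4 → best response R2.
Player 1 against b4: payoffs 0, 5, 6, 9, 1 → best response R4.
Player 2 against R1: payoffs 0, 7, 5, 6 → best response b2.
Player 2 against R2: payoffs 0, 2, 3, 6 → best response b4.
Player 2 against R3: payoffs 8, 1, 4, 0 → best response b1.
Player 2 against R4: payoffs 3, 0, 8, 5 → best response b3.
Player 2 against R5: payoffs 1, 5, 2, 3 → best response b2.
Mutual best responses: (R1, b2).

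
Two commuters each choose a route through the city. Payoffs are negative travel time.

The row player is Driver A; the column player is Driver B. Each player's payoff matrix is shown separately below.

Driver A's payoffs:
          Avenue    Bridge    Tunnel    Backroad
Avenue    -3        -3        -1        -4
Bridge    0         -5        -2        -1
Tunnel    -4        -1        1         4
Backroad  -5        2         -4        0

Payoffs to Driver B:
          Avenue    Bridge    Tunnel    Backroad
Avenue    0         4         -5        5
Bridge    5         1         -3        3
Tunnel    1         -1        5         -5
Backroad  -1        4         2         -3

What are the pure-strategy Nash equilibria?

(Bridge, Avenue); (Tunnel, Tunnel); (Backroad, Bridge)

(Avenue, Avenue): Driver A can switch to Bridge (-3 → 0). Not NE.
(Avenue, Bridge): Driver A can switch to Tunnel (-3 → -1). Not NE.
(Avenue, Tunnel): Driver A can switch to Tunnel (-1 → 1). Not NE.
(Avenue, Backroad): Driver A can switch to Bridge (-4 → -1). Not NE.
(Bridge, Avenue): Driver A gets 0, best alternative -3; Driver B gets 5, best alternative 3. No profitable deviation — NE.
(Bridge, Bridge): Driver A can switch to Avenue (-5 → -3). Not NE.
(Bridge, Tunnel): Driver A can switch to Avenue (-2 → -1). Not NE.
(Bridge, Backroad): Driver A can switch to Tunnel (-1 → 4). Not NE.
(Tunnel, Avenue): Driver A can switch to Avenue (-4 → -3). Not NE.
(Tunnel, Bridge): Driver A can switch to Backroad (-1 → 2). Not NE.
(Tunnel, Tunnel): Driver A gets 1, best alternative -1; Driver B gets 5, best alternative 1. No profitable deviation — NE.
(Tunnel, Backroad): Driver B can switch to Avenue (-5 → 1). Not NE.
(Backroad, Bridge): Driver A gets 2, best alternative -1; Driver B gets 4, best alternative 2. No profitable deviation — NE.
(The remaining 3 profiles each have a profitable deviation by the same check.)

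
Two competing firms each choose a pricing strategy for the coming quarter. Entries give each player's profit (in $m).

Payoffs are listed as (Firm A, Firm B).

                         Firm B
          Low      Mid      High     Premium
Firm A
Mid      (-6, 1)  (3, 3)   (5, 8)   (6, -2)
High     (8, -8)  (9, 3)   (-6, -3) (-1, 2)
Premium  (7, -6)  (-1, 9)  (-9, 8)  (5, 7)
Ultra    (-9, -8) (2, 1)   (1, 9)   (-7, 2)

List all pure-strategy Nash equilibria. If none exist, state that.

Pure-strategy Nash equilibria: (Mid, High); (High, Mid)

(Mid, Low): Firm A can switch to High (-6 → 8). Not NE.
(Mid, Mid): Firm A can switch to High (3 → 9). Not NE.
(Mid, High): Firm A gets 5, best alternative 1; Firm B gets 8, best alternative 3. No profitable deviation — NE.
(Mid, Premium): Firm B can switch to Low (-2 → 1). Not NE.
(High, Low): Firm B can switch to Mid (-8 → 3). Not NE.
(High, Mid): Firm A gets 9, best alternative 3; Firm B gets 3, best alternative 2. No profitable deviation — NE.
(High, High): Firm A can switch to Mid (-6 → 5). Not NE.
(High, Premium): Firm A can switch to Mid (-1 → 6). Not NE.
(Premium, Low): Firm A can switch to High (7 → 8). Not NE.
(Premium, Mid): Firm A can switch to Mid (-1 → 3). Not NE.
(Premium, High): Firm A can switch to Mid (-9 → 5). Not NE.
(Premium, Premium): Firm A can switch to Mid (5 → 6). Not NE.
(Ultra, Low): Firm A can switch to Mid (-9 → -6). Not NE.
(Ultra, Mid): Firm A can switch to Mid (2 → 3). Not NE.
(The remaining 2 profiles each have a profitable deviation by the same check.)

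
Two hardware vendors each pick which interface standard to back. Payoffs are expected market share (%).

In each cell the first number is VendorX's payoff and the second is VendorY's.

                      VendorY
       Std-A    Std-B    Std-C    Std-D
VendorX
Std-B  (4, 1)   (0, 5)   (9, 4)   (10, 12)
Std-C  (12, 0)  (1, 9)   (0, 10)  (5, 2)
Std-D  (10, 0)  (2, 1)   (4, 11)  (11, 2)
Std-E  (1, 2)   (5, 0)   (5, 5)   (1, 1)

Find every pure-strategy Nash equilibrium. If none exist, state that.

(Std-B, Std-A): VendorX can switch to Std-C (4 → 12). Not NE.
(Std-B, Std-B): VendorX can switch to Std-C (0 → 1). Not NE.
(Std-B, Std-C): VendorY can switch to Std-B (4 → 5). Not NE.
(Std-B, Std-D): VendorX can switch to Std-D (10 → 11). Not NE.
(Std-C, Std-A): VendorY can switch to Std-B (0 → 9). Not NE.
(Std-C, Std-B): VendorX can switch to Std-D (1 → 2). Not NE.
(Std-C, Std-C): VendorX can switch to Std-B (0 → 9). Not NE.
(Std-C, Std-D): VendorX can switch to Std-B (5 → 10). Not NE.
(The remaining 8 profiles each have a profitable deviation by the same check.)

No pure-strategy Nash equilibrium.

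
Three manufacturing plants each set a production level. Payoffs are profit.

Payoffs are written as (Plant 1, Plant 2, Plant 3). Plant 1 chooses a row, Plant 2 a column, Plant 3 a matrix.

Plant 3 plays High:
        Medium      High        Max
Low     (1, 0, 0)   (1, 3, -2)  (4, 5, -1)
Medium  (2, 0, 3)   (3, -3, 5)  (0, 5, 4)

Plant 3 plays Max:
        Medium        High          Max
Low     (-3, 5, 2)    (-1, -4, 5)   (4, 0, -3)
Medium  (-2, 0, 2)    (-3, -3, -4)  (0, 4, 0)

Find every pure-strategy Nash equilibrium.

Pure NE: (Low, Max, High)

Mark each player's best response to every combination of opponents' strategies; a profile where every player is best-responding is a pure Nash equilibrium.
Plant 1 against (Medium, High): payoffs 1, 2 → best response Medium.
Plant 1 against (Medium, Max): payoffs -3, -2 → best response Medium.
Plant 1 against (High, High): payoffs 1, 3 → best response Medium.
Plant 1 against (High, Max): payoffs -1, -3 → best response Low.
Plant 1 against (Max, High): payoffs 4, 0 → best response Low.
Plant 1 against (Max, Max): payoffs 4, 0 → best response Low.
Plant 2 against (Low, High): payoffs 0, 3, 5 → best response Max.
Plant 2 against (Low, Max): payoffs 5, -4, 0 → best response Medium.
Plant 2 against (Medium, High): payoffs 0, -3, 5 → best response Max.
Plant 2 against (Medium, Max): payoffs 0, -3, 4 → best response Max.
Plant 3 against (Low, Medium): payoffs 0, 2 → best response Max.
Plant 3 against (Low, High): payoffs -2, 5 → best response Max.
Plant 3 against (Low, Max): payoffs -1, -3 → best response High.
Plant 3 against (Medium, Medium): payoffs 3, 2 → best response High.
Plant 3 against (Medium, High): payoffs 5, -4 → best response High.
Plant 3 against (Medium, Max): payoffs 4, 0 → best response High.
Mutual best responses: (Low, Max, High).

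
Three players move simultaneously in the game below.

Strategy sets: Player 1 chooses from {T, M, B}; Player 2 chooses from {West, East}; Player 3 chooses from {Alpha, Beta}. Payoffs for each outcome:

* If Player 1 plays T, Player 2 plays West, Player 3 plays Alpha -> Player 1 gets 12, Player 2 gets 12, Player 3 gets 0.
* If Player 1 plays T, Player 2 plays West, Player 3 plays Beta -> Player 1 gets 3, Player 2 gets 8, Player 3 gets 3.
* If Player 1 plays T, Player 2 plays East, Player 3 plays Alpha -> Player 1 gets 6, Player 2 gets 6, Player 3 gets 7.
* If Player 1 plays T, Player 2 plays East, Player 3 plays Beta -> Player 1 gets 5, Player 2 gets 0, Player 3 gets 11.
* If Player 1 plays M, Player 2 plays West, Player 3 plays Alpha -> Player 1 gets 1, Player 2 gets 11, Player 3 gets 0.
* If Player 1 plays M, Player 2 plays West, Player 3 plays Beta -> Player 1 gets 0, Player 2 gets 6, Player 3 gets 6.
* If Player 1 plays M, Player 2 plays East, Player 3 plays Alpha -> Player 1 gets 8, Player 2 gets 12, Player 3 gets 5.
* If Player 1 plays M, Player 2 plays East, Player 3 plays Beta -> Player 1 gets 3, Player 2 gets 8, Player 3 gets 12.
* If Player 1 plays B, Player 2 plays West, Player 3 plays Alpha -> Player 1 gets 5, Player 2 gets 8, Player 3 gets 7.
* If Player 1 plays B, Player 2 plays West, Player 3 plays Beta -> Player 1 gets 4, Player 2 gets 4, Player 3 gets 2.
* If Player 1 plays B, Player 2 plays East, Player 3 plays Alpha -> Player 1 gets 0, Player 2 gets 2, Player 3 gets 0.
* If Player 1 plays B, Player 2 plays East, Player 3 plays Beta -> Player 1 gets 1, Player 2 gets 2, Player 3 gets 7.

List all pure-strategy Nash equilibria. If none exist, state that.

none

For each player, find the best response to each opponent profile; mutual best responses are the pure NE.
Player 1 against (West, Alpha): payoffs 12, 1, 5 → best response T.
Player 1 against (West, Beta): payoffs 3, 0, 4 → best response B.
Player 1 against (East, Alpha): payoffs 6, 8, 0 → best response M.
Player 1 against (East, Beta): payoffs 5, 3, 1 → best response T.
Player 2 against (T, Alpha): payoffs 12, 6 → best response West.
Player 2 against (T, Beta): payoffs 8, 0 → best response West.
Player 2 against (M, Alpha): payoffs 11, 12 → best response East.
Player 2 against (M, Beta): payoffs 6, 8 → best response East.
Player 2 against (B, Alpha): payoffs 8, 2 → best response West.
Player 2 against (B, Beta): payoffs 4, 2 → best response West.
Player 3 against (T, West): payoffs 0, 3 → best response Beta.
Player 3 against (T, East): payoffs 7, 11 → best response Beta.
Player 3 against (M, West): payoffs 0, 6 → best response Beta.
Player 3 against (M, East): payoffs 5, 12 → best response Beta.
Player 3 against (B, West): payoffs 7, 2 → best response Alpha.
Player 3 against (B, East): payoffs 0, 7 → best response Beta.
No profile is a mutual best response for all players.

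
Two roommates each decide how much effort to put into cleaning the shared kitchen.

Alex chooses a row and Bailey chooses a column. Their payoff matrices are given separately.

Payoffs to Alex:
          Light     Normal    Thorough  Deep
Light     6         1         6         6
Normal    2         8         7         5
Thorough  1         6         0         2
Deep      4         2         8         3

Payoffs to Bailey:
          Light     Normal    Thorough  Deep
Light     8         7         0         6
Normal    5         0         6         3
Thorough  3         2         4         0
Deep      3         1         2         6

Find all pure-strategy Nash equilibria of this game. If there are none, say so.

Alex against Light: payoffs 6, 2, 1, 4 → best response Light.
Alex against Normal: payoffs 1, 8, 6, 2 → best response Normal.
Alex against Thorough: payoffs 6, 7, 0, 8 → best response Deep.
Alex against Deep: payoffs 6, 5, 2, 3 → best response Light.
Bailey against Light: payoffs 8, 7, 0, 6 → best response Light.
Bailey against Normal: payoffs 5, 0, 6, 3 → best response Thorough.
Bailey against Thorough: payoffs 3, 2, 4, 0 → best response Thorough.
Bailey against Deep: payoffs 3, 1, 2, 6 → best response Deep.
Mutual best responses: (Light, Light).

Pure NE: (Light, Light)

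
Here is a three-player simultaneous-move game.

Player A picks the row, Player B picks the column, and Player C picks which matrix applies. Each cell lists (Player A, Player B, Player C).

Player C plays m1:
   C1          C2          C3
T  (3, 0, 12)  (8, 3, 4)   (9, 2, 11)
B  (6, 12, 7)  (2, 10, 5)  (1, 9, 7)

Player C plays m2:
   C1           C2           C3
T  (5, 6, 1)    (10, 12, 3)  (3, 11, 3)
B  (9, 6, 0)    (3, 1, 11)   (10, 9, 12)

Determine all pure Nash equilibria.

Pure-strategy Nash equilibria: (T, C2, m1), (B, C1, m1), (B, C3, m2)

(T, C1, m1): Player A can switch to B (3 → 6). Not NE.
(T, C1, m2): Player A can switch to B (5 → 9). Not NE.
(T, C2, m1): Player A gets 8, best alternative 2; Player B gets 3, best alternative 2; Player C gets 4, best alternative 3. No profitable deviation — NE.
(T, C2, m2): Player C can switch to m1 (3 → 4). Not NE.
(T, C3, m1): Player B can switch to C2 (2 → 3). Not NE.
(T, C3, m2): Player A can switch to B (3 → 10). Not NE.
(B, C1, m1): Player A gets 6, best alternative 3; Player B gets 12, best alternative 10; Player C gets 7, best alternative 0. No profitable deviation — NE.
(B, C1, m2): Player B can switch to C3 (6 → 9). Not NE.
(B, C2, m1): Player A can switch to T (2 → 8). Not NE.
(B, C2, m2): Player A can switch to T (3 → 10). Not NE.
(B, C3, m2): Player A gets 10, best alternative 3; Player B gets 9, best alternative 6; Player C gets 12, best alternative 7. No profitable deviation — NE.
(The remaining 1 profile has a profitable deviation by the same check.)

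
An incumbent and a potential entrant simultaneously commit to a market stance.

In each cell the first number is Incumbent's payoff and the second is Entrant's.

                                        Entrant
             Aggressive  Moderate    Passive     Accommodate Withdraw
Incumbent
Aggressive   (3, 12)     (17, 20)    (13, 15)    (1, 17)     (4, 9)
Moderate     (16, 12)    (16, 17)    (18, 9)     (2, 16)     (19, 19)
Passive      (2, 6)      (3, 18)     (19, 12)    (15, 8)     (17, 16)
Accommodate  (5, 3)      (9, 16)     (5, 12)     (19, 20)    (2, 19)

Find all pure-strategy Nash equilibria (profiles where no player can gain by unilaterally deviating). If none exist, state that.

Mark each player's best response to every combination of opponents' strategies; a profile where every player is best-responding is a pure Nash equilibrium.
Incumbent against Aggressive: payoffs 3, 16, 2, 5 → best response Moderate.
Incumbent against Moderate: payoffs 17, 16, 3, 9 → best response Aggressive.
Incumbent against Passive: payoffs 13, 18, 19, 5 → best response Passive.
Incumbent against Accommodate: payoffs 1, 2, 15, 19 → best response Accommodate.
Incumbent against Withdraw: payoffs 4, 19, 17, 2 → best response Moderate.
Entrant against Aggressive: payoffs 12, 20, 15, 17, 9 → best response Moderate.
Entrant against Moderate: payoffs 12, 17, 9, 16, 19 → best response Withdraw.
Entrant against Passive: payoffs 6, 18, 12, 8, 16 → best response Moderate.
Entrant against Accommodate: payoffs 3, 16, 12, 20, 19 → best response Accommodate.
Mutual best responses: (Aggressive, Moderate); (Moderate, Withdraw); (Accommodate, Accommodate).

Pure-strategy Nash equilibria: (Aggressive, Moderate) and (Moderate, Withdraw) and (Accommodate, Accommodate)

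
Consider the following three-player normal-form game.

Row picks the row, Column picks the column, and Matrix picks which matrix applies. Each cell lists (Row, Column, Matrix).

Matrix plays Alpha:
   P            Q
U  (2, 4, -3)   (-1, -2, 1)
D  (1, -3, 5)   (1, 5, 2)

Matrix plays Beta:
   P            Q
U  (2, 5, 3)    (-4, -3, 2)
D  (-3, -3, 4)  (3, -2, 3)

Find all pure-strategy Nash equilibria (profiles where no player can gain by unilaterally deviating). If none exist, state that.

(U, P, Beta) and (D, Q, Beta)

Row against (P, Alpha): payoffs 2, 1 → best response U.
Row against (P, Beta): payoffs 2, -3 → best response U.
Row against (Q, Alpha): payoffs -1, 1 → best response D.
Row against (Q, Beta): payoffs -4, 3 → best response D.
Column against (U, Alpha): payoffs 4, -2 → best response P.
Column against (U, Beta): payoffs 5, -3 → best response P.
Column against (D, Alpha): payoffs -3, 5 → best response Q.
Column against (D, Beta): payoffs -3, -2 → best response Q.
Matrix against (U, P): payoffs -3, 3 → best response Beta.
Matrix against (U, Q): payoffs 1, 2 → best response Beta.
Matrix against (D, P): payoffs 5, 4 → best response Alpha.
Matrix against (D, Q): payoffs 2, 3 → best response Beta.
Mutual best responses: (U, P, Beta); (D, Q, Beta).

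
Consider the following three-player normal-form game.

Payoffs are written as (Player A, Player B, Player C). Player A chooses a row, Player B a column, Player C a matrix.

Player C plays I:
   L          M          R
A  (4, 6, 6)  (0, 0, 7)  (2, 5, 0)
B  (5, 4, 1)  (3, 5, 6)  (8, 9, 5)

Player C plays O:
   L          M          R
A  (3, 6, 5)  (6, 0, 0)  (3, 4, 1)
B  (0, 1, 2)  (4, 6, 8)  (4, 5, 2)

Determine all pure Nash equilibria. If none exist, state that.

(A, L, I): Player A can switch to B (4 → 5). Not NE.
(A, L, O): Player C can switch to I (5 → 6). Not NE.
(A, M, I): Player A can switch to B (0 → 3). Not NE.
(A, M, O): Player B can switch to L (0 → 6). Not NE.
(A, R, I): Player A can switch to B (2 → 8). Not NE.
(A, R, O): Player A can switch to B (3 → 4). Not NE.
(B, L, I): Player B can switch to M (4 → 5). Not NE.
(B, L, O): Player A can switch to A (0 → 3). Not NE.
(B, M, I): Player B can switch to R (5 → 9). Not NE.
(B, M, O): Player A can switch to A (4 → 6). Not NE.
(B, R, I): Player A gets 8, best alternative 2; Player B gets 9, best alternative 5; Player C gets 5, best alternative 2. No profitable deviation — NE.
(B, R, O): Player B can switch to M (5 → 6). Not NE.

Pure NE: (B, R, I)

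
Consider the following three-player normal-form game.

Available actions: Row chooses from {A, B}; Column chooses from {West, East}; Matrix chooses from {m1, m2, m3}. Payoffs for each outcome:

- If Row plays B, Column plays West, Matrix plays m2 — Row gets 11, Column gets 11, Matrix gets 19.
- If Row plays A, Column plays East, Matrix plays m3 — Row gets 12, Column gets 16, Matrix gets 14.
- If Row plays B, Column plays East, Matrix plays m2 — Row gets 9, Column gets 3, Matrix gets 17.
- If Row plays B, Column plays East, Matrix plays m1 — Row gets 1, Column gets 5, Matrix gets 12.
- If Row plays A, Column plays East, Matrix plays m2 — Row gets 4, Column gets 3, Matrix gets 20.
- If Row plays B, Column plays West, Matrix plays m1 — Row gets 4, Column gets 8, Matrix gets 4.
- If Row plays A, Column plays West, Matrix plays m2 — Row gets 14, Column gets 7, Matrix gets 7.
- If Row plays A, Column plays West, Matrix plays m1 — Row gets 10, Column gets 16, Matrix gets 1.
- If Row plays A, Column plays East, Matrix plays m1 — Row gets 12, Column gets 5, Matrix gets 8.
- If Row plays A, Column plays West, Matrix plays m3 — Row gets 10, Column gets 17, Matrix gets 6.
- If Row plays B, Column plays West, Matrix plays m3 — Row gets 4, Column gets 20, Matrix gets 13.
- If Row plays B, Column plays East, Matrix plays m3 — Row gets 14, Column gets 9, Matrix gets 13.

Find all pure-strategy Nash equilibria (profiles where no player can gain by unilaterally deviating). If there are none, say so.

Check each profile: it is a Nash equilibrium iff no player can strictly gain by switching unilaterally.
(A, West, m1): Matrix can switch to m2 (1 → 7). Not NE.
(A, West, m2): Row gets 14, best alternative 11; Column gets 7, best alternative 3; Matrix gets 7, best alternative 6. No profitable deviation — NE.
(A, West, m3): Matrix can switch to m2 (6 → 7). Not NE.
(A, East, m1): Column can switch to West (5 → 16). Not NE.
(A, East, m2): Row can switch to B (4 → 9). Not NE.
(A, East, m3): Row can switch to B (12 → 14). Not NE.
(B, West, m1): Row can switch to A (4 → 10). Not NE.
(B, West, m2): Row can switch to A (11 → 14). Not NE.
(B, West, m3): Row can switch to A (4 → 10). Not NE.
(B, East, m1): Row can switch to A (1 → 12). Not NE.
(B, East, m2): Column can switch to West (3 → 11). Not NE.
(B, East, m3): Column can switch to West (9 → 20). Not NE.

The unique pure-strategy Nash equilibrium is (A, West, m2).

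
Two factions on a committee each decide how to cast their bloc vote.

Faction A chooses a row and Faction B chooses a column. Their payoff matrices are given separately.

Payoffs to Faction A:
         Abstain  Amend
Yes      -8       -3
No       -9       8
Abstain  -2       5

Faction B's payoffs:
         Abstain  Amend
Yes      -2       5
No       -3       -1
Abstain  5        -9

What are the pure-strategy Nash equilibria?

Check each profile: it is a Nash equilibrium iff no player can strictly gain by switching unilaterally.
(Yes, Abstain): Faction A can switch to Abstain (-8 → -2). Not NE.
(Yes, Amend): Faction A can switch to No (-3 → 8). Not NE.
(No, Abstain): Faction A can switch to Yes (-9 → -8). Not NE.
(No, Amend): Faction A gets 8, best alternative 5; Faction B gets -1, best alternative -3. No profitable deviation — NE.
(Abstain, Abstain): Faction A gets -2, best alternative -8; Faction B gets 5, best alternative -9. No profitable deviation — NE.
(Abstain, Amend): Faction A can switch to No (5 → 8). Not NE.

(No, Amend); (Abstain, Abstain)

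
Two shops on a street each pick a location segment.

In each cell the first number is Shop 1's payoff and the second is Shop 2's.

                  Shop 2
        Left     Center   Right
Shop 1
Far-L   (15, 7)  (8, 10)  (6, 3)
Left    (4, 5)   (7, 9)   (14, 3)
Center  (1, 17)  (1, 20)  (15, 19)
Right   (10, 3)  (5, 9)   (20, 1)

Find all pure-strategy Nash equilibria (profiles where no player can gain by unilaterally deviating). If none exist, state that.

Pure NE: (Far-L, Center)

(Far-L, Left): Shop 2 can switch to Center (7 → 10). Not NE.
(Far-L, Center): Shop 1 gets 8, best alternative 7; Shop 2 gets 10, best alternative 7. No profitable deviation — NE.
(Far-L, Right): Shop 1 can switch to Left (6 → 14). Not NE.
(Left, Left): Shop 1 can switch to Far-L (4 → 15). Not NE.
(Left, Center): Shop 1 can switch to Far-L (7 → 8). Not NE.
(Left, Right): Shop 1 can switch to Center (14 → 15). Not NE.
(Center, Left): Shop 1 can switch to Far-L (1 → 15). Not NE.
(The remaining 5 profiles each have a profitable deviation by the same check.)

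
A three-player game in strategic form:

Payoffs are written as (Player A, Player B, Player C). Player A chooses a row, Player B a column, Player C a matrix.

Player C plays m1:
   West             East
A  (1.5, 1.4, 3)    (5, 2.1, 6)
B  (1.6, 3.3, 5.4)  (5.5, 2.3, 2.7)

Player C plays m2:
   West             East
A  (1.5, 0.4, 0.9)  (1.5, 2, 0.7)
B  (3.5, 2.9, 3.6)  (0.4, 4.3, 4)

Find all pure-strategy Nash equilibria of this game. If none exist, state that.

(B, West, m1)

Player A against (West, m1): payoffs 1.5, 1.6 → best response B.
Player A against (West, m2): payoffs 1.5, 3.5 → best response B.
Player A against (East, m1): payoffs 5, 5.5 → best response B.
Player A against (East, m2): payoffs 1.5, 0.4 → best response A.
Player B against (A, m1): payoffs 1.4, 2.1 → best response East.
Player B against (A, m2): payoffs 0.4, 2 → best response East.
Player B against (B, m1): payoffs 3.3, 2.3 → best response West.
Player B against (B, m2): payoffs 2.9, 4.3 → best response East.
Player C against (A, West): payoffs 3, 0.9 → best response m1.
Player C against (A, East): payoffs 6, 0.7 → best response m1.
Player C against (B, West): payoffs 5.4, 3.6 → best response m1.
Player C against (B, East): payoffs 2.7, 4 → best response m2.
Mutual best responses: (B, West, m1).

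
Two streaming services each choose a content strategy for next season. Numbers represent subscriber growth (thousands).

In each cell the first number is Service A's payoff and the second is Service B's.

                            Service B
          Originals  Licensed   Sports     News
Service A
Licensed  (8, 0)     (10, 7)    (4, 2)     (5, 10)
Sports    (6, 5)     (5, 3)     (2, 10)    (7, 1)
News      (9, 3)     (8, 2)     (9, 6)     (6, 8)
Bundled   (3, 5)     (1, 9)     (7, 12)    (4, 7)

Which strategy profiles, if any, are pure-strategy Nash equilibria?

There is no pure-strategy Nash equilibrium.

(Licensed, Originals): Service A can switch to News (8 → 9). Not NE.
(Licensed, Licensed): Service B can switch to News (7 → 10). Not NE.
(Licensed, Sports): Service A can switch to News (4 → 9). Not NE.
(Licensed, News): Service A can switch to Sports (5 → 7). Not NE.
(Sports, Originals): Service A can switch to Licensed (6 → 8). Not NE.
(Sports, Licensed): Service A can switch to Licensed (5 → 10). Not NE.
(Sports, Sports): Service A can switch to Licensed (2 → 4). Not NE.
(Sports, News): Service B can switch to Originals (1 → 5). Not NE.
(The remaining 8 profiles each have a profitable deviation by the same check.)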